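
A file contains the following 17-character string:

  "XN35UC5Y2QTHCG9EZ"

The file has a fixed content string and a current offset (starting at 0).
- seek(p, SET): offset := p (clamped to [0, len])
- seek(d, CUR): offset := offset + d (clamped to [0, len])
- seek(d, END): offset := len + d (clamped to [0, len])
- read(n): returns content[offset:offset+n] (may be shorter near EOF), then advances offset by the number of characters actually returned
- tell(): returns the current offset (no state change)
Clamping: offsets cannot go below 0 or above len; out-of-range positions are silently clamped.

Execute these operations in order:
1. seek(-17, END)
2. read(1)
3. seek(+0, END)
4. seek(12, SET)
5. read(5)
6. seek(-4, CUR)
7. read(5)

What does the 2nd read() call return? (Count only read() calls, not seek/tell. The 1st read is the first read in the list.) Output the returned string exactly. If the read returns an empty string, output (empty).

After 1 (seek(-17, END)): offset=0
After 2 (read(1)): returned 'X', offset=1
After 3 (seek(+0, END)): offset=17
After 4 (seek(12, SET)): offset=12
After 5 (read(5)): returned 'CG9EZ', offset=17
After 6 (seek(-4, CUR)): offset=13
After 7 (read(5)): returned 'G9EZ', offset=17

Answer: CG9EZ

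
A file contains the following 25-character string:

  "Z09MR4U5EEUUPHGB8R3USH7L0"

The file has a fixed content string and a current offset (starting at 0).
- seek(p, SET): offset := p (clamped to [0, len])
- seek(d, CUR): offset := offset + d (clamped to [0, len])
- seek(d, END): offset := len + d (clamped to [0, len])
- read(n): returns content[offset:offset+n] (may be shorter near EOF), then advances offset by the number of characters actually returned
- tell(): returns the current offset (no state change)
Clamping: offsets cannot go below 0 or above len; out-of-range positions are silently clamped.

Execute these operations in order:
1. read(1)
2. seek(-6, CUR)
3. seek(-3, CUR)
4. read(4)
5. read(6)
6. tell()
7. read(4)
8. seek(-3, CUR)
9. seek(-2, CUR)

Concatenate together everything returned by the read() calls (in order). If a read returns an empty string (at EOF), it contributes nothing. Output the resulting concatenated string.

After 1 (read(1)): returned 'Z', offset=1
After 2 (seek(-6, CUR)): offset=0
After 3 (seek(-3, CUR)): offset=0
After 4 (read(4)): returned 'Z09M', offset=4
After 5 (read(6)): returned 'R4U5EE', offset=10
After 6 (tell()): offset=10
After 7 (read(4)): returned 'UUPH', offset=14
After 8 (seek(-3, CUR)): offset=11
After 9 (seek(-2, CUR)): offset=9

Answer: ZZ09MR4U5EEUUPH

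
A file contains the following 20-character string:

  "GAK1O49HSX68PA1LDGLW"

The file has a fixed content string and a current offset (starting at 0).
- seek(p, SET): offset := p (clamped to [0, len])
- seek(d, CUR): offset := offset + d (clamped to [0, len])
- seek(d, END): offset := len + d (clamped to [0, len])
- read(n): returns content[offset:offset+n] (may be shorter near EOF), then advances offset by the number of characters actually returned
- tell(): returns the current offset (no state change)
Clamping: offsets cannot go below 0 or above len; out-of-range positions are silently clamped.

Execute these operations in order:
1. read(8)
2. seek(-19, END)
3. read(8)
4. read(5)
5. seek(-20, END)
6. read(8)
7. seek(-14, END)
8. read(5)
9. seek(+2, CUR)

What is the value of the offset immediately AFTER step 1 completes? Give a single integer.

Answer: 8

Derivation:
After 1 (read(8)): returned 'GAK1O49H', offset=8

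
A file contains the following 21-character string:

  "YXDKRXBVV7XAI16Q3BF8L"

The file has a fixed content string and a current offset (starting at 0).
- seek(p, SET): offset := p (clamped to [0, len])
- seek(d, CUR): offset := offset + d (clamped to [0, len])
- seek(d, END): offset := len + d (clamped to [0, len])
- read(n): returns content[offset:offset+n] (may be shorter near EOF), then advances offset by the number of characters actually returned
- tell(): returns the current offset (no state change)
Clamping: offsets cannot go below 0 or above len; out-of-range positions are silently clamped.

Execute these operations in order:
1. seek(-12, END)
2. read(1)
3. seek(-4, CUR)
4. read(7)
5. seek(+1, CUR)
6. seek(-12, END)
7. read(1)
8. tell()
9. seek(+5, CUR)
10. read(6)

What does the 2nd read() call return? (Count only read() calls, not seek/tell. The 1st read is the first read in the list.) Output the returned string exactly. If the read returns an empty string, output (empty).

After 1 (seek(-12, END)): offset=9
After 2 (read(1)): returned '7', offset=10
After 3 (seek(-4, CUR)): offset=6
After 4 (read(7)): returned 'BVV7XAI', offset=13
After 5 (seek(+1, CUR)): offset=14
After 6 (seek(-12, END)): offset=9
After 7 (read(1)): returned '7', offset=10
After 8 (tell()): offset=10
After 9 (seek(+5, CUR)): offset=15
After 10 (read(6)): returned 'Q3BF8L', offset=21

Answer: BVV7XAI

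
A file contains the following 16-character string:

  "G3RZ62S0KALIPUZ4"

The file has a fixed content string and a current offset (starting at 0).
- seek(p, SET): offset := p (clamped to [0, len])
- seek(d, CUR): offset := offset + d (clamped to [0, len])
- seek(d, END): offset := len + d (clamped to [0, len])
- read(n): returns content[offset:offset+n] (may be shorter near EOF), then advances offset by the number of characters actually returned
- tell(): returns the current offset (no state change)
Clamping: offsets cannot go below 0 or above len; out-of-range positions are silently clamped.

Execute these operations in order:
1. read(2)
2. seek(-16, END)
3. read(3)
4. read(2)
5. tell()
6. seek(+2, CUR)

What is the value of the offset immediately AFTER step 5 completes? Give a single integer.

Answer: 5

Derivation:
After 1 (read(2)): returned 'G3', offset=2
After 2 (seek(-16, END)): offset=0
After 3 (read(3)): returned 'G3R', offset=3
After 4 (read(2)): returned 'Z6', offset=5
After 5 (tell()): offset=5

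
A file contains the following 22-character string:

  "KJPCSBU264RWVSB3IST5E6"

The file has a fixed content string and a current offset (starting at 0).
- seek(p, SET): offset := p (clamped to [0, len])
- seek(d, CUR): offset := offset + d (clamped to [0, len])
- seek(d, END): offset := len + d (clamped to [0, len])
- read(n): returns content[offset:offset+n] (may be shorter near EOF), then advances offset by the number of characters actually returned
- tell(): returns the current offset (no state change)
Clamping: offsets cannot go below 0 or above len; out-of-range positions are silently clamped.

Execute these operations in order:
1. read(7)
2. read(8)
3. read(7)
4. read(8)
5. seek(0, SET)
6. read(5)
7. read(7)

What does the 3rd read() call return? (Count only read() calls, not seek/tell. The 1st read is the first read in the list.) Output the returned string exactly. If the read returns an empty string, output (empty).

After 1 (read(7)): returned 'KJPCSBU', offset=7
After 2 (read(8)): returned '264RWVSB', offset=15
After 3 (read(7)): returned '3IST5E6', offset=22
After 4 (read(8)): returned '', offset=22
After 5 (seek(0, SET)): offset=0
After 6 (read(5)): returned 'KJPCS', offset=5
After 7 (read(7)): returned 'BU264RW', offset=12

Answer: 3IST5E6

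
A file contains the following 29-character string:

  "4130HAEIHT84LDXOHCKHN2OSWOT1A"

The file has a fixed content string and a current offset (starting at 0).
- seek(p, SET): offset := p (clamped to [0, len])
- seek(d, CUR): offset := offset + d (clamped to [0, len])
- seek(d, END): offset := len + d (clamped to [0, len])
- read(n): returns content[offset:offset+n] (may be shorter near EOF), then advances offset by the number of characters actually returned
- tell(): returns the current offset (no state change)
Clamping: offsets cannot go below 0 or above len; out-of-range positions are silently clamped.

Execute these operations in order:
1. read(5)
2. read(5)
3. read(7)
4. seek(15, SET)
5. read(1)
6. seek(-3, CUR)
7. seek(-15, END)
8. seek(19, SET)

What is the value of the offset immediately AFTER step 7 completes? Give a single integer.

After 1 (read(5)): returned '4130H', offset=5
After 2 (read(5)): returned 'AEIHT', offset=10
After 3 (read(7)): returned '84LDXOH', offset=17
After 4 (seek(15, SET)): offset=15
After 5 (read(1)): returned 'O', offset=16
After 6 (seek(-3, CUR)): offset=13
After 7 (seek(-15, END)): offset=14

Answer: 14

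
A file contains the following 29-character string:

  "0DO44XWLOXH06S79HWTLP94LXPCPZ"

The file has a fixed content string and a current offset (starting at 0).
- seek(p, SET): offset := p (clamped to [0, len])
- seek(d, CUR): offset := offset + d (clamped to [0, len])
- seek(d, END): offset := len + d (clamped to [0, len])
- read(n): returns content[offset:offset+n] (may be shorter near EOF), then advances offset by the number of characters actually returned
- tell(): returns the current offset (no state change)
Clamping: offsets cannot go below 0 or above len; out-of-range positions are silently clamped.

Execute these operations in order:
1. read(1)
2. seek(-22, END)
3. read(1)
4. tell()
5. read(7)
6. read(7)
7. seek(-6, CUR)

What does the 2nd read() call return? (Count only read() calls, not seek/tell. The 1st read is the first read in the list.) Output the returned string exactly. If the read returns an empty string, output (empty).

Answer: L

Derivation:
After 1 (read(1)): returned '0', offset=1
After 2 (seek(-22, END)): offset=7
After 3 (read(1)): returned 'L', offset=8
After 4 (tell()): offset=8
After 5 (read(7)): returned 'OXH06S7', offset=15
After 6 (read(7)): returned '9HWTLP9', offset=22
After 7 (seek(-6, CUR)): offset=16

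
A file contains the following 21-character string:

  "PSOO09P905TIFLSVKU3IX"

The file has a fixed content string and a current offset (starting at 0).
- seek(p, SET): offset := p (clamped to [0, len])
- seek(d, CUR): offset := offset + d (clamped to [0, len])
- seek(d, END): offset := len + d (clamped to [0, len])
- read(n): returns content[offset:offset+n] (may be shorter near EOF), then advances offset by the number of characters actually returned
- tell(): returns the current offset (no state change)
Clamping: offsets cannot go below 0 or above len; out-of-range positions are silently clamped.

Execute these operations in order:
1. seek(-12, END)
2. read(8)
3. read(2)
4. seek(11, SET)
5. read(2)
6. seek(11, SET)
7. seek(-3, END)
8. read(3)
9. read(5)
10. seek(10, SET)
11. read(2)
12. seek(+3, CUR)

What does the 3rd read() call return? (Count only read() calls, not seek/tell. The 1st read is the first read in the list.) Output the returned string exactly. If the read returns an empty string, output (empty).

Answer: IF

Derivation:
After 1 (seek(-12, END)): offset=9
After 2 (read(8)): returned '5TIFLSVK', offset=17
After 3 (read(2)): returned 'U3', offset=19
After 4 (seek(11, SET)): offset=11
After 5 (read(2)): returned 'IF', offset=13
After 6 (seek(11, SET)): offset=11
After 7 (seek(-3, END)): offset=18
After 8 (read(3)): returned '3IX', offset=21
After 9 (read(5)): returned '', offset=21
After 10 (seek(10, SET)): offset=10
After 11 (read(2)): returned 'TI', offset=12
After 12 (seek(+3, CUR)): offset=15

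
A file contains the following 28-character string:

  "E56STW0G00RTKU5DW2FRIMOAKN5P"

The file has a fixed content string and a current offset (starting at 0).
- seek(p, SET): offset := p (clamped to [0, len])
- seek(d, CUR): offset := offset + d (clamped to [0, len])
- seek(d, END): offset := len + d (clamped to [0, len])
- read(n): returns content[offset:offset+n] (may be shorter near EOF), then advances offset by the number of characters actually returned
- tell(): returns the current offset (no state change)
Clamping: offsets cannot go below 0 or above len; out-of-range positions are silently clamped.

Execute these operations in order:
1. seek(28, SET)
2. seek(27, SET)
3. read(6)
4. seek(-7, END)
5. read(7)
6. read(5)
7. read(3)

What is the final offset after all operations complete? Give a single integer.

Answer: 28

Derivation:
After 1 (seek(28, SET)): offset=28
After 2 (seek(27, SET)): offset=27
After 3 (read(6)): returned 'P', offset=28
After 4 (seek(-7, END)): offset=21
After 5 (read(7)): returned 'MOAKN5P', offset=28
After 6 (read(5)): returned '', offset=28
After 7 (read(3)): returned '', offset=28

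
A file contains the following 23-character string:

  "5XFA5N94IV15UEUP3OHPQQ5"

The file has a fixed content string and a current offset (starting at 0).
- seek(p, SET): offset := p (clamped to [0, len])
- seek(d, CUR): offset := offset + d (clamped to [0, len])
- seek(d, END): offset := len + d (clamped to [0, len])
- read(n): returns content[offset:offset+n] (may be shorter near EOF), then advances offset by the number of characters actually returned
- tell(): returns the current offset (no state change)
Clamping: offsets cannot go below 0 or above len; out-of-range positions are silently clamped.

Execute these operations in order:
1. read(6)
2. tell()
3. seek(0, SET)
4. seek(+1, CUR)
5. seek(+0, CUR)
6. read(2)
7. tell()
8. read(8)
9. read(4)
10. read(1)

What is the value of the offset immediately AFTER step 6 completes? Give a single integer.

Answer: 3

Derivation:
After 1 (read(6)): returned '5XFA5N', offset=6
After 2 (tell()): offset=6
After 3 (seek(0, SET)): offset=0
After 4 (seek(+1, CUR)): offset=1
After 5 (seek(+0, CUR)): offset=1
After 6 (read(2)): returned 'XF', offset=3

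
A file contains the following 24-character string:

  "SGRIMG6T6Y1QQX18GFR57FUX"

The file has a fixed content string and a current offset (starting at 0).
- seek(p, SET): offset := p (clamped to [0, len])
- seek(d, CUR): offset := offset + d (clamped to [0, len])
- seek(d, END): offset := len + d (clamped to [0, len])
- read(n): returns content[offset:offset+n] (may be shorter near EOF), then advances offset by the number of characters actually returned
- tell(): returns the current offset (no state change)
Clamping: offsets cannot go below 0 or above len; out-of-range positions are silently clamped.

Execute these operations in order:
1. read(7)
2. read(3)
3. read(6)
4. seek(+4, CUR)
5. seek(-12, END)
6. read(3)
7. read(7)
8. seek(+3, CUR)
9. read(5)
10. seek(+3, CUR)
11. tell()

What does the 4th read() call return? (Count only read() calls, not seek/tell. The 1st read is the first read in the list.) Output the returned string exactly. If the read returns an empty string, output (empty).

Answer: QX1

Derivation:
After 1 (read(7)): returned 'SGRIMG6', offset=7
After 2 (read(3)): returned 'T6Y', offset=10
After 3 (read(6)): returned '1QQX18', offset=16
After 4 (seek(+4, CUR)): offset=20
After 5 (seek(-12, END)): offset=12
After 6 (read(3)): returned 'QX1', offset=15
After 7 (read(7)): returned '8GFR57F', offset=22
After 8 (seek(+3, CUR)): offset=24
After 9 (read(5)): returned '', offset=24
After 10 (seek(+3, CUR)): offset=24
After 11 (tell()): offset=24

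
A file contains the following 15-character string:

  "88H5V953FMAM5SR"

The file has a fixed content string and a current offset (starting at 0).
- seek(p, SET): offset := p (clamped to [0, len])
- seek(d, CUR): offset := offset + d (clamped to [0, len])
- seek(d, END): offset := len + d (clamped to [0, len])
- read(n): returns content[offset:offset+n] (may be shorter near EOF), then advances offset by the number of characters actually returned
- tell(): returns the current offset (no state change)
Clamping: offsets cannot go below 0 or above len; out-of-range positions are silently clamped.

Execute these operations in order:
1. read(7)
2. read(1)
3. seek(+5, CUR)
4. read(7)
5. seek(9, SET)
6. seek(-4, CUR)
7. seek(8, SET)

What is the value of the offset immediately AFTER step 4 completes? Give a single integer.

Answer: 15

Derivation:
After 1 (read(7)): returned '88H5V95', offset=7
After 2 (read(1)): returned '3', offset=8
After 3 (seek(+5, CUR)): offset=13
After 4 (read(7)): returned 'SR', offset=15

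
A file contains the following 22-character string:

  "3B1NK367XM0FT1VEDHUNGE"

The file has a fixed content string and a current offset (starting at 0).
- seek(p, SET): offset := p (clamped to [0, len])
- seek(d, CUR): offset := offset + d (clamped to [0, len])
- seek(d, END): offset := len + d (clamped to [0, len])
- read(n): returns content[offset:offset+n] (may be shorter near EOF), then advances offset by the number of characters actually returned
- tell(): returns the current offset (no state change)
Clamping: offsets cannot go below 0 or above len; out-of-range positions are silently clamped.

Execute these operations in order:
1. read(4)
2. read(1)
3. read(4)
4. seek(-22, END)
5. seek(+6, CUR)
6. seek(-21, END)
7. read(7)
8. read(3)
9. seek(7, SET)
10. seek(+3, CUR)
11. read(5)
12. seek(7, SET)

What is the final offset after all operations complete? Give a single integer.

After 1 (read(4)): returned '3B1N', offset=4
After 2 (read(1)): returned 'K', offset=5
After 3 (read(4)): returned '367X', offset=9
After 4 (seek(-22, END)): offset=0
After 5 (seek(+6, CUR)): offset=6
After 6 (seek(-21, END)): offset=1
After 7 (read(7)): returned 'B1NK367', offset=8
After 8 (read(3)): returned 'XM0', offset=11
After 9 (seek(7, SET)): offset=7
After 10 (seek(+3, CUR)): offset=10
After 11 (read(5)): returned '0FT1V', offset=15
After 12 (seek(7, SET)): offset=7

Answer: 7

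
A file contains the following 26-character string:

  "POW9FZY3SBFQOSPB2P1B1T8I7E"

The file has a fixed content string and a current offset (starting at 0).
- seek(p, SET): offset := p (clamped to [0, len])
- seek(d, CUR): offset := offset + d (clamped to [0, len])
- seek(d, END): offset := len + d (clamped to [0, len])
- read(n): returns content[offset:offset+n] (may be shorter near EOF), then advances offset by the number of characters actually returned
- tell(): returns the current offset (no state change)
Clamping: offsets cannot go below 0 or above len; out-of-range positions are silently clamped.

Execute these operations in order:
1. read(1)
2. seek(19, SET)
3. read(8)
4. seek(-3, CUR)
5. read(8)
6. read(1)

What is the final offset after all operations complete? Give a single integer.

Answer: 26

Derivation:
After 1 (read(1)): returned 'P', offset=1
After 2 (seek(19, SET)): offset=19
After 3 (read(8)): returned 'B1T8I7E', offset=26
After 4 (seek(-3, CUR)): offset=23
After 5 (read(8)): returned 'I7E', offset=26
After 6 (read(1)): returned '', offset=26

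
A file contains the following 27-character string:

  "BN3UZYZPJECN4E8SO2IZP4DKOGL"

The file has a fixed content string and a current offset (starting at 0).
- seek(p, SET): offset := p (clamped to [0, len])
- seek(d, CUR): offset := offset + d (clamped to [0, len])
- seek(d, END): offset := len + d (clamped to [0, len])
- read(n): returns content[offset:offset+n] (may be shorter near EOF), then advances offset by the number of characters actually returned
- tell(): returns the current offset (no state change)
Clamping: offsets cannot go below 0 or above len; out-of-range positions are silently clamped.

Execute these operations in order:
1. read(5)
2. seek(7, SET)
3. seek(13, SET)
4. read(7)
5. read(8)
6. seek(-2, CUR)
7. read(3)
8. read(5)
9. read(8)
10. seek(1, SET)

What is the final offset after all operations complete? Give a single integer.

After 1 (read(5)): returned 'BN3UZ', offset=5
After 2 (seek(7, SET)): offset=7
After 3 (seek(13, SET)): offset=13
After 4 (read(7)): returned 'E8SO2IZ', offset=20
After 5 (read(8)): returned 'P4DKOGL', offset=27
After 6 (seek(-2, CUR)): offset=25
After 7 (read(3)): returned 'GL', offset=27
After 8 (read(5)): returned '', offset=27
After 9 (read(8)): returned '', offset=27
After 10 (seek(1, SET)): offset=1

Answer: 1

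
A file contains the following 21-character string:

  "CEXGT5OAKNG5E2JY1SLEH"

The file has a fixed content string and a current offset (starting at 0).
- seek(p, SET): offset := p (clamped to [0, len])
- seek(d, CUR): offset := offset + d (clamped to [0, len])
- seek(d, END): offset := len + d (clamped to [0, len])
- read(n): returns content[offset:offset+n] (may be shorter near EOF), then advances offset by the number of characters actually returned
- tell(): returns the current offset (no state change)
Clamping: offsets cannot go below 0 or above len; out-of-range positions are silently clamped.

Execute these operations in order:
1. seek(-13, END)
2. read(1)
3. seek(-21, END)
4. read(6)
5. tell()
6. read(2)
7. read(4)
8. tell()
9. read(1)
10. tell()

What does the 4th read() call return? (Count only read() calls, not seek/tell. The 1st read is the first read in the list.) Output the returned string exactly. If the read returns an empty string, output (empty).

After 1 (seek(-13, END)): offset=8
After 2 (read(1)): returned 'K', offset=9
After 3 (seek(-21, END)): offset=0
After 4 (read(6)): returned 'CEXGT5', offset=6
After 5 (tell()): offset=6
After 6 (read(2)): returned 'OA', offset=8
After 7 (read(4)): returned 'KNG5', offset=12
After 8 (tell()): offset=12
After 9 (read(1)): returned 'E', offset=13
After 10 (tell()): offset=13

Answer: KNG5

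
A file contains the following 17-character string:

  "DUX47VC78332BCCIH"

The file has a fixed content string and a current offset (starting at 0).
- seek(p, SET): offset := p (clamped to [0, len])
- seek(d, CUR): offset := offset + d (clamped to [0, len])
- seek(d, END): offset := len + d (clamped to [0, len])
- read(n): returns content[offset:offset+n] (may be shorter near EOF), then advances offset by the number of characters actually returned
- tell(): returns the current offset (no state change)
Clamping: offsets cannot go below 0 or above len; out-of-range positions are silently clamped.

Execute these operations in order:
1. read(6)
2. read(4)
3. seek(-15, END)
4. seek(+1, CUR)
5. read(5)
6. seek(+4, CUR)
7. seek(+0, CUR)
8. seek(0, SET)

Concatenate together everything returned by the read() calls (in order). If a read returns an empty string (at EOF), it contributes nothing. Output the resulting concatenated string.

After 1 (read(6)): returned 'DUX47V', offset=6
After 2 (read(4)): returned 'C783', offset=10
After 3 (seek(-15, END)): offset=2
After 4 (seek(+1, CUR)): offset=3
After 5 (read(5)): returned '47VC7', offset=8
After 6 (seek(+4, CUR)): offset=12
After 7 (seek(+0, CUR)): offset=12
After 8 (seek(0, SET)): offset=0

Answer: DUX47VC78347VC7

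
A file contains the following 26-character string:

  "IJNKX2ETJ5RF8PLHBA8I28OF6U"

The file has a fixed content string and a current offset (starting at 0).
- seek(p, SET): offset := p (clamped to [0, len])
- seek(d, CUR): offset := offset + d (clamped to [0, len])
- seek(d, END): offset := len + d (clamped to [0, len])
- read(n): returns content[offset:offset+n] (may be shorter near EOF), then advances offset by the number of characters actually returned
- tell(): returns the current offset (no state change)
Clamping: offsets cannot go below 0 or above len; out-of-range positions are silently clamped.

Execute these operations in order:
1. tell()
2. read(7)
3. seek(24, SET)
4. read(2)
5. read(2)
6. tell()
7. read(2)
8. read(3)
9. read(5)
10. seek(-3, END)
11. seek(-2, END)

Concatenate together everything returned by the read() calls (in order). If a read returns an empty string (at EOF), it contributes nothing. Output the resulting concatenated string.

After 1 (tell()): offset=0
After 2 (read(7)): returned 'IJNKX2E', offset=7
After 3 (seek(24, SET)): offset=24
After 4 (read(2)): returned '6U', offset=26
After 5 (read(2)): returned '', offset=26
After 6 (tell()): offset=26
After 7 (read(2)): returned '', offset=26
After 8 (read(3)): returned '', offset=26
After 9 (read(5)): returned '', offset=26
After 10 (seek(-3, END)): offset=23
After 11 (seek(-2, END)): offset=24

Answer: IJNKX2E6U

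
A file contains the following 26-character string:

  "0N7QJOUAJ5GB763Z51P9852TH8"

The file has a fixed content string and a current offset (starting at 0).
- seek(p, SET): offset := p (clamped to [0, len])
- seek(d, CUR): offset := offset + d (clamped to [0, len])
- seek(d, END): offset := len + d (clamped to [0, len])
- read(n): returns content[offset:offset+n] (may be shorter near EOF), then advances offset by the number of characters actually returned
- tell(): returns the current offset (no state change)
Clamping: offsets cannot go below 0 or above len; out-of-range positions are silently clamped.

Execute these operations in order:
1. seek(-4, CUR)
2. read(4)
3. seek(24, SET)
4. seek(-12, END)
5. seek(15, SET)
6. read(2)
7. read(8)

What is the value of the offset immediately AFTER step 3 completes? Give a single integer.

Answer: 24

Derivation:
After 1 (seek(-4, CUR)): offset=0
After 2 (read(4)): returned '0N7Q', offset=4
After 3 (seek(24, SET)): offset=24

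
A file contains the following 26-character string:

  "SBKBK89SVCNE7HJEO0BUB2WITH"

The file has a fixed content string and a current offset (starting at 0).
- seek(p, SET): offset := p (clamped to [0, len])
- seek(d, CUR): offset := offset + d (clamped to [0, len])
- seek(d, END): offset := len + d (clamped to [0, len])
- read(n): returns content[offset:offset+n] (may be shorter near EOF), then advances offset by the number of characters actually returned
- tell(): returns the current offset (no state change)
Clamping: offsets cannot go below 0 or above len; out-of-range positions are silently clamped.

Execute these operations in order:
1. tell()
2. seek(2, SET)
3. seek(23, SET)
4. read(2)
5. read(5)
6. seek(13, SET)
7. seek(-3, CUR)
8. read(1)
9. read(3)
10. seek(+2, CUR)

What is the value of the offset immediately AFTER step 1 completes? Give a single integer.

After 1 (tell()): offset=0

Answer: 0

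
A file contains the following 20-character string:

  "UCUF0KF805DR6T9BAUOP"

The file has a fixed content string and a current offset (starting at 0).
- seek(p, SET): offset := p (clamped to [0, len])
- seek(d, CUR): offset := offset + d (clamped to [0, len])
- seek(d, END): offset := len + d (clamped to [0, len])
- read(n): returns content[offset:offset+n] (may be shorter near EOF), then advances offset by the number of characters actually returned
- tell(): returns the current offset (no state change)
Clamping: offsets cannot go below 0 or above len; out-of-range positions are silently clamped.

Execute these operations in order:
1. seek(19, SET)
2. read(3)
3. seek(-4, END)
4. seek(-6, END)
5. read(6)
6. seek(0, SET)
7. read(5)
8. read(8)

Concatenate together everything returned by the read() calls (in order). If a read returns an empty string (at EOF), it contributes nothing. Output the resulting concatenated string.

After 1 (seek(19, SET)): offset=19
After 2 (read(3)): returned 'P', offset=20
After 3 (seek(-4, END)): offset=16
After 4 (seek(-6, END)): offset=14
After 5 (read(6)): returned '9BAUOP', offset=20
After 6 (seek(0, SET)): offset=0
After 7 (read(5)): returned 'UCUF0', offset=5
After 8 (read(8)): returned 'KF805DR6', offset=13

Answer: P9BAUOPUCUF0KF805DR6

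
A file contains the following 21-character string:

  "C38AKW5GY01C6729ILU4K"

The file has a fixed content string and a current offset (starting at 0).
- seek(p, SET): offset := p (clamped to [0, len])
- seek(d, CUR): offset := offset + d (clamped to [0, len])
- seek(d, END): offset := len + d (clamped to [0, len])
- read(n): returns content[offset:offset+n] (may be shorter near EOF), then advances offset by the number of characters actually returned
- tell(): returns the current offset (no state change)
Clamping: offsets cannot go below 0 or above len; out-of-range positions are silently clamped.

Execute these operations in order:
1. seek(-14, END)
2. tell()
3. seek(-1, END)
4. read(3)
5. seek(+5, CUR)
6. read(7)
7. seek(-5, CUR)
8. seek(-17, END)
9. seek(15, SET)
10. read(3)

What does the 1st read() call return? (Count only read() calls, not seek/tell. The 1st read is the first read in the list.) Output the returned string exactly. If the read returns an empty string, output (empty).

Answer: K

Derivation:
After 1 (seek(-14, END)): offset=7
After 2 (tell()): offset=7
After 3 (seek(-1, END)): offset=20
After 4 (read(3)): returned 'K', offset=21
After 5 (seek(+5, CUR)): offset=21
After 6 (read(7)): returned '', offset=21
After 7 (seek(-5, CUR)): offset=16
After 8 (seek(-17, END)): offset=4
After 9 (seek(15, SET)): offset=15
After 10 (read(3)): returned '9IL', offset=18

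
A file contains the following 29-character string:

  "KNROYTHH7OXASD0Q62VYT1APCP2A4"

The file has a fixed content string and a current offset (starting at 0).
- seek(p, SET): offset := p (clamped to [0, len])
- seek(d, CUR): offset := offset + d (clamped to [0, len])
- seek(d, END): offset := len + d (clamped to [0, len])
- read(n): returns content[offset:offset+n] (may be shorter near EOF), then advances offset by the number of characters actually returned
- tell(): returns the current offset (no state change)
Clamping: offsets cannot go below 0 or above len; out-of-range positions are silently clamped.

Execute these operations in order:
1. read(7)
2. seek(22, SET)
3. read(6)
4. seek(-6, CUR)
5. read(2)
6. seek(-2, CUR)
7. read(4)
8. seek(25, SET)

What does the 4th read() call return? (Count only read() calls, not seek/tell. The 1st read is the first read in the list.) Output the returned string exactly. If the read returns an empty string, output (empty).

After 1 (read(7)): returned 'KNROYTH', offset=7
After 2 (seek(22, SET)): offset=22
After 3 (read(6)): returned 'APCP2A', offset=28
After 4 (seek(-6, CUR)): offset=22
After 5 (read(2)): returned 'AP', offset=24
After 6 (seek(-2, CUR)): offset=22
After 7 (read(4)): returned 'APCP', offset=26
After 8 (seek(25, SET)): offset=25

Answer: APCP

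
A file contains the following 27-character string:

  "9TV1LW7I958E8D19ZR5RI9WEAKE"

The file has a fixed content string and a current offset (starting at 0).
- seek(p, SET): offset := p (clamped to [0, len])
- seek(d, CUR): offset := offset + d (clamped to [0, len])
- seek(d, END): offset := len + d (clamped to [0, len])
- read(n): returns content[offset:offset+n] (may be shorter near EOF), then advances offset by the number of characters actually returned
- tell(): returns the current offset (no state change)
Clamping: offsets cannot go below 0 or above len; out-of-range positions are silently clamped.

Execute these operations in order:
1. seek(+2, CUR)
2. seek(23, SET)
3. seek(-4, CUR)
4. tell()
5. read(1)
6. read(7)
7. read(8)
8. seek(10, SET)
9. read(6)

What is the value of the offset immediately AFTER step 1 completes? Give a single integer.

Answer: 2

Derivation:
After 1 (seek(+2, CUR)): offset=2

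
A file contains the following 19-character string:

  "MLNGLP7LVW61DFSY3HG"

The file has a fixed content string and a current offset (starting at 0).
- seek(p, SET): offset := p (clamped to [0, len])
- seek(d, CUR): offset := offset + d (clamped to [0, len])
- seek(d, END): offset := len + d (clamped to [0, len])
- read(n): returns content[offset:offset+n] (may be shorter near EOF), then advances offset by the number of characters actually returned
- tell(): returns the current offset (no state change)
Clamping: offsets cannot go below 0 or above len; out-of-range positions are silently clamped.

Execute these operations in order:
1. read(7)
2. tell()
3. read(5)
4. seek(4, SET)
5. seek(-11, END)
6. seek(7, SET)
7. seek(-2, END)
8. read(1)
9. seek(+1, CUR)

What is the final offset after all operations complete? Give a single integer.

After 1 (read(7)): returned 'MLNGLP7', offset=7
After 2 (tell()): offset=7
After 3 (read(5)): returned 'LVW61', offset=12
After 4 (seek(4, SET)): offset=4
After 5 (seek(-11, END)): offset=8
After 6 (seek(7, SET)): offset=7
After 7 (seek(-2, END)): offset=17
After 8 (read(1)): returned 'H', offset=18
After 9 (seek(+1, CUR)): offset=19

Answer: 19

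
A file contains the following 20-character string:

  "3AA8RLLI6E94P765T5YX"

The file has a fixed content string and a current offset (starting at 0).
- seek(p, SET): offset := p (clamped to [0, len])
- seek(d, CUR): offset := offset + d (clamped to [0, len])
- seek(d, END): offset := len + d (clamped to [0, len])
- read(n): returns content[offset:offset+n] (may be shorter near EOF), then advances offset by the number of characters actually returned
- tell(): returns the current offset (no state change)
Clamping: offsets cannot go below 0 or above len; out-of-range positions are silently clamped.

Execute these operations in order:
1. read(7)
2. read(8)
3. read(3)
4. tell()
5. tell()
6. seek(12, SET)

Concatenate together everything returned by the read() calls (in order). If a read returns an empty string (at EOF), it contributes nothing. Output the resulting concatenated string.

Answer: 3AA8RLLI6E94P765T5

Derivation:
After 1 (read(7)): returned '3AA8RLL', offset=7
After 2 (read(8)): returned 'I6E94P76', offset=15
After 3 (read(3)): returned '5T5', offset=18
After 4 (tell()): offset=18
After 5 (tell()): offset=18
After 6 (seek(12, SET)): offset=12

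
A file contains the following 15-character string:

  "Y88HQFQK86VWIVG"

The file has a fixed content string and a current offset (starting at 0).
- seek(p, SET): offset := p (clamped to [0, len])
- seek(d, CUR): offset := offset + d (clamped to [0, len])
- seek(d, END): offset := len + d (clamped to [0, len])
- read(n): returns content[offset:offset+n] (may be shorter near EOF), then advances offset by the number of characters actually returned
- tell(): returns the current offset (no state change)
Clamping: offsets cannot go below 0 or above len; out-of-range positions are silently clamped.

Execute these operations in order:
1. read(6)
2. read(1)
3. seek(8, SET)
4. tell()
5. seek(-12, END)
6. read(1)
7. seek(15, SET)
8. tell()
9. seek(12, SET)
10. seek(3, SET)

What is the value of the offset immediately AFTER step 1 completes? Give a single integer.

Answer: 6

Derivation:
After 1 (read(6)): returned 'Y88HQF', offset=6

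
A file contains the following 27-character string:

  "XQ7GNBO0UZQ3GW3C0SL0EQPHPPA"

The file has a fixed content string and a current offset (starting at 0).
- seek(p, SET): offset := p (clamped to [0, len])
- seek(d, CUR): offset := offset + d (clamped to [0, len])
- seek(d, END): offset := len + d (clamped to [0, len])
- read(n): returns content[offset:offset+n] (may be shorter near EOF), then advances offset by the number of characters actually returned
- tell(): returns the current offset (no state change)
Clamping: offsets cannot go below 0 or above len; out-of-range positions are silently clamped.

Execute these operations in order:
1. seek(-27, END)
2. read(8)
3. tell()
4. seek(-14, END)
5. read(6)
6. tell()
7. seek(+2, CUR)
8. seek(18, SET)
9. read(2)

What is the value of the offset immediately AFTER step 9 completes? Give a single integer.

After 1 (seek(-27, END)): offset=0
After 2 (read(8)): returned 'XQ7GNBO0', offset=8
After 3 (tell()): offset=8
After 4 (seek(-14, END)): offset=13
After 5 (read(6)): returned 'W3C0SL', offset=19
After 6 (tell()): offset=19
After 7 (seek(+2, CUR)): offset=21
After 8 (seek(18, SET)): offset=18
After 9 (read(2)): returned 'L0', offset=20

Answer: 20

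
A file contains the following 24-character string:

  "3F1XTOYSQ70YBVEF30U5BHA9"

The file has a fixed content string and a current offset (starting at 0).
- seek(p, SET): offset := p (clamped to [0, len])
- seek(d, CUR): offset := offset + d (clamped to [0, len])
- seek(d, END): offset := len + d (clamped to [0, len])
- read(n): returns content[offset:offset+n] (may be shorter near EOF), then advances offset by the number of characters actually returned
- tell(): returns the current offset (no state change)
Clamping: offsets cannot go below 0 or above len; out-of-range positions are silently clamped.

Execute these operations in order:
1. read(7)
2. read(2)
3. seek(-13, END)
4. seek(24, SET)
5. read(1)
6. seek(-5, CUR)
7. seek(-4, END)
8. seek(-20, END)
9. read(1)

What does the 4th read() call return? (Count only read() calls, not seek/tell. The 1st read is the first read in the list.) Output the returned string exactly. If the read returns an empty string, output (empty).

After 1 (read(7)): returned '3F1XTOY', offset=7
After 2 (read(2)): returned 'SQ', offset=9
After 3 (seek(-13, END)): offset=11
After 4 (seek(24, SET)): offset=24
After 5 (read(1)): returned '', offset=24
After 6 (seek(-5, CUR)): offset=19
After 7 (seek(-4, END)): offset=20
After 8 (seek(-20, END)): offset=4
After 9 (read(1)): returned 'T', offset=5

Answer: T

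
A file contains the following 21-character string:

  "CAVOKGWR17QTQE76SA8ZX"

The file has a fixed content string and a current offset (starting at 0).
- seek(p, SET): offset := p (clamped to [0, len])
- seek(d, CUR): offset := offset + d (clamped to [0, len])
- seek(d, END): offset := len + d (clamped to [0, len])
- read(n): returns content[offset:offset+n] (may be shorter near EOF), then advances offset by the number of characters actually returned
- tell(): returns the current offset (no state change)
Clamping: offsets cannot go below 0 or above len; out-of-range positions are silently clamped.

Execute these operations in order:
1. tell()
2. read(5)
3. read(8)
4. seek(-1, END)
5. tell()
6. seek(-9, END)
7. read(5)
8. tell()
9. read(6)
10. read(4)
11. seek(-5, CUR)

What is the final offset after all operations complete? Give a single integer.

Answer: 16

Derivation:
After 1 (tell()): offset=0
After 2 (read(5)): returned 'CAVOK', offset=5
After 3 (read(8)): returned 'GWR17QTQ', offset=13
After 4 (seek(-1, END)): offset=20
After 5 (tell()): offset=20
After 6 (seek(-9, END)): offset=12
After 7 (read(5)): returned 'QE76S', offset=17
After 8 (tell()): offset=17
After 9 (read(6)): returned 'A8ZX', offset=21
After 10 (read(4)): returned '', offset=21
After 11 (seek(-5, CUR)): offset=16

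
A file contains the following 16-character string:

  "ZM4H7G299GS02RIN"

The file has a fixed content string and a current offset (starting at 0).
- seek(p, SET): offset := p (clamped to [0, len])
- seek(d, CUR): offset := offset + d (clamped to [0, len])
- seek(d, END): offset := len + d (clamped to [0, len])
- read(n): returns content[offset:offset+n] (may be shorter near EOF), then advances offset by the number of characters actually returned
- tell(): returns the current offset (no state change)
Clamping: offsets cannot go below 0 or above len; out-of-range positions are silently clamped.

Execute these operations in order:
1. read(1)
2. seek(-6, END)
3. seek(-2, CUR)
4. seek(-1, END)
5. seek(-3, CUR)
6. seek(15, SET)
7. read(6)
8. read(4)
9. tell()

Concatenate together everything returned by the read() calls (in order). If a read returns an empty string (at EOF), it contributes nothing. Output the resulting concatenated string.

Answer: ZN

Derivation:
After 1 (read(1)): returned 'Z', offset=1
After 2 (seek(-6, END)): offset=10
After 3 (seek(-2, CUR)): offset=8
After 4 (seek(-1, END)): offset=15
After 5 (seek(-3, CUR)): offset=12
After 6 (seek(15, SET)): offset=15
After 7 (read(6)): returned 'N', offset=16
After 8 (read(4)): returned '', offset=16
After 9 (tell()): offset=16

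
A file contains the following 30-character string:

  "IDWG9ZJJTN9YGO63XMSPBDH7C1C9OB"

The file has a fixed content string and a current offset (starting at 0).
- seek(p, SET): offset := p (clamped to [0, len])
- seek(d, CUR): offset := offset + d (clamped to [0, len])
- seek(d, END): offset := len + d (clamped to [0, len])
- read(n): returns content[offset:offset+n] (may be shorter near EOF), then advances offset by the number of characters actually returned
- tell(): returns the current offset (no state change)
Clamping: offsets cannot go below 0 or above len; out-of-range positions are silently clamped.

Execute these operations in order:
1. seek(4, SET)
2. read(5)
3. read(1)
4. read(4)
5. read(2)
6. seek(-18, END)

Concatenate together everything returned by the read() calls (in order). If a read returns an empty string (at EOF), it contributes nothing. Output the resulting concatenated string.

Answer: 9ZJJTN9YGO63

Derivation:
After 1 (seek(4, SET)): offset=4
After 2 (read(5)): returned '9ZJJT', offset=9
After 3 (read(1)): returned 'N', offset=10
After 4 (read(4)): returned '9YGO', offset=14
After 5 (read(2)): returned '63', offset=16
After 6 (seek(-18, END)): offset=12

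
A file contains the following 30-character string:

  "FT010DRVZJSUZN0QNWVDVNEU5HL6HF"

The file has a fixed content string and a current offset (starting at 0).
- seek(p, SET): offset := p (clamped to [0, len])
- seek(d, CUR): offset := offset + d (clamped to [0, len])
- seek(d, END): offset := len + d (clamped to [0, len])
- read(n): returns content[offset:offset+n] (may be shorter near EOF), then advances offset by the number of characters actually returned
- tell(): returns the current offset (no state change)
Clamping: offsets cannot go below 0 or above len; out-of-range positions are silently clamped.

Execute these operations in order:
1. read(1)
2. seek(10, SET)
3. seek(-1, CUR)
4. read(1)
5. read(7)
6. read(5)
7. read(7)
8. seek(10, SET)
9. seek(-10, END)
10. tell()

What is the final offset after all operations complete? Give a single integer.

After 1 (read(1)): returned 'F', offset=1
After 2 (seek(10, SET)): offset=10
After 3 (seek(-1, CUR)): offset=9
After 4 (read(1)): returned 'J', offset=10
After 5 (read(7)): returned 'SUZN0QN', offset=17
After 6 (read(5)): returned 'WVDVN', offset=22
After 7 (read(7)): returned 'EU5HL6H', offset=29
After 8 (seek(10, SET)): offset=10
After 9 (seek(-10, END)): offset=20
After 10 (tell()): offset=20

Answer: 20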